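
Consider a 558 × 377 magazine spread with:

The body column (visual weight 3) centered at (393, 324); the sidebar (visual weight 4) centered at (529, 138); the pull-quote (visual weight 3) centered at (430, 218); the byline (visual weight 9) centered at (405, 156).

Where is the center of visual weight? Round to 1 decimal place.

Total weight = 3 + 4 + 3 + 9 = 19.
x-moment: 3·393 + 4·529 + 3·430 + 9·405 = 8230; centroid 8230/19 ≈ 433.16.
y-moment: 3·324 + 4·138 + 3·218 + 9·156 = 3582; centroid 3582/19 ≈ 188.53.

(433.2, 188.5)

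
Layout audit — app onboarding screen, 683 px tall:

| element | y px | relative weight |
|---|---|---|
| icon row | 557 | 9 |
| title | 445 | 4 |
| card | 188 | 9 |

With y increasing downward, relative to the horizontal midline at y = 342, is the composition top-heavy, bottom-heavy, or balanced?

Total weight = 9 + 4 + 9 = 22.
Σw·y = 9·557 + 4·445 + 9·188 = 8485, so ȳ = 8485/22 ≈ 385.68.
Since 385.7 is below (larger y than) 342, the composition reads bottom-heavy.

bottom-heavy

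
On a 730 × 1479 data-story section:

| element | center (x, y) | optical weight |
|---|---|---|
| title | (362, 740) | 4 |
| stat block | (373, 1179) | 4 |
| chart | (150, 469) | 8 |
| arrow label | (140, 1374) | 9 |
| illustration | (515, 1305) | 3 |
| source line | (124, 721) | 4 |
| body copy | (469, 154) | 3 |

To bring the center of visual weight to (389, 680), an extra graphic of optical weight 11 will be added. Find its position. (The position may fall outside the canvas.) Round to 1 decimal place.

(822.4, 20.5)

New total weight: (4 + 4 + 8 + 9 + 3 + 4 + 3) + 11 = 46.
Along x: (8848 + 11·x) / 46 = 389 (existing moment 4·362 + 4·373 + 8·150 + 9·140 + 3·515 + 4·124 + 3·469 = 8848) ⇒ x = (17894 − 8848) / 11 ≈ 822.36.
Along y: (31055 + 11·y) / 46 = 680 (existing moment 4·740 + 4·1179 + 8·469 + 9·1374 + 3·1305 + 4·721 + 3·154 = 31055) ⇒ y = (31280 − 31055) / 11 ≈ 20.45.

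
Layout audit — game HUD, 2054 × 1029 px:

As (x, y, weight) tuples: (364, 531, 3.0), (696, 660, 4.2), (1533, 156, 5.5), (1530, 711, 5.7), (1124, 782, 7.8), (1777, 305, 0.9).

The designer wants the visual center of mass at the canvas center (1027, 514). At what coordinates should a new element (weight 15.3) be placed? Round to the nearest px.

With the new element, Σw becomes 3.0 + 4.2 + 5.5 + 5.7 + 7.8 + 0.9 + 15.3 = 42.4.
x: target moment 42.4×1027 = 43544.8; current 3.0·364 + 4.2·696 + 5.5·1533 + 5.7·1530 + 7.8·1124 + 0.9·1777 = 31534.2; the new element supplies 12010.6, so x = 12010.6/15.3 ≈ 785.01.
y: target moment 42.4×514 = 21793.6; current 3.0·531 + 4.2·660 + 5.5·156 + 5.7·711 + 7.8·782 + 0.9·305 = 15649.8; the new element supplies 6143.8, so y = 6143.8/15.3 ≈ 401.56.

(785, 402)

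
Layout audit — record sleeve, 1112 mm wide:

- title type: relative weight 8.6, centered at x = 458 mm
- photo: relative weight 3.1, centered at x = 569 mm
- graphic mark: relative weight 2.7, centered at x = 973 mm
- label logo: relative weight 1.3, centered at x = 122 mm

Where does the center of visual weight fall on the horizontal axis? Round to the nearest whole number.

Total weight = 8.6 + 3.1 + 2.7 + 1.3 = 15.7.
Σw·x = 8.6·458 + 3.1·569 + 2.7·973 + 1.3·122 = 8488.4, so x̄ = 8488.4/15.7 ≈ 540.66.

x ≈ 541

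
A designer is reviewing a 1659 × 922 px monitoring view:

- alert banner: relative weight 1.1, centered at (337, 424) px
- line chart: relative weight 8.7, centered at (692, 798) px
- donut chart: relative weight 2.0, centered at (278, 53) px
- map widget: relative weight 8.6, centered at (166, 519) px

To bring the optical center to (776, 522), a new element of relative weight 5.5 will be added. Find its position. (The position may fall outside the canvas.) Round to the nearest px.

(2132, 280)

After adding the new element, total weight = 1.1 + 8.7 + 2.0 + 8.6 + 5.5 = 25.9.
Along x: (8374.7 + 5.5·x) / 25.9 = 776 (existing moment 1.1·337 + 8.7·692 + 2.0·278 + 8.6·166 = 8374.7) ⇒ x = (20098.4 − 8374.7) / 5.5 ≈ 2131.58.
Along y: (11978.4 + 5.5·y) / 25.9 = 522 (existing moment 1.1·424 + 8.7·798 + 2.0·53 + 8.6·519 = 11978.4) ⇒ y = (13519.8 − 11978.4) / 5.5 ≈ 280.25.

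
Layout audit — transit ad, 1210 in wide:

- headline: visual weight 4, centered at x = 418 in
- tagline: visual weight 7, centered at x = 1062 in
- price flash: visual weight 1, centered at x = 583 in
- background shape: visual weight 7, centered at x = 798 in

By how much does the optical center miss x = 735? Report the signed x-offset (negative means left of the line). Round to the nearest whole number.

≈ 69 in

Weights sum to 4 + 7 + 1 + 7 = 19.
x-moment: 4·418 + 7·1062 + 1·583 + 7·798 = 15275; centroid 15275/19 ≈ 803.95.
Difference: 803.95 − 735 ≈ 68.95.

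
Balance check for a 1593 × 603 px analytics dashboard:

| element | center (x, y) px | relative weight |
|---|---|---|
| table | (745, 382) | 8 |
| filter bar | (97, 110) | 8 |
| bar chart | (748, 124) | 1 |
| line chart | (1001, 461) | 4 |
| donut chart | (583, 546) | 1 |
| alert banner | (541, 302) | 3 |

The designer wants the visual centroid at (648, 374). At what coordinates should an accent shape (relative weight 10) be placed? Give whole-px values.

With the accent shape, Σw becomes 8 + 8 + 1 + 4 + 1 + 3 + 10 = 35.
x: need Σw·x = 35·648 = 22680. Existing = 8·745 + 8·97 + 1·748 + 4·1001 + 1·583 + 3·541 = 13694. Remainder 8986 / 10 ≈ 898.60.
y: need Σw·y = 35·374 = 13090. Existing = 8·382 + 8·110 + 1·124 + 4·461 + 1·546 + 3·302 = 7356. Remainder 5734 / 10 ≈ 573.40.

(899, 573)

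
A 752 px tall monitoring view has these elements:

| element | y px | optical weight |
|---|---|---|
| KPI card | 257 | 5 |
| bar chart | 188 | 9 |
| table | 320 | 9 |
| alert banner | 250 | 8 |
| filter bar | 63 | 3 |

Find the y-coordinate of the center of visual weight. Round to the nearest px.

y ≈ 237

Σw = 5 + 9 + 9 + 8 + 3 = 34.
y-moment: 5·257 + 9·188 + 9·320 + 8·250 + 3·63 = 8046; centroid 8046/34 ≈ 236.65.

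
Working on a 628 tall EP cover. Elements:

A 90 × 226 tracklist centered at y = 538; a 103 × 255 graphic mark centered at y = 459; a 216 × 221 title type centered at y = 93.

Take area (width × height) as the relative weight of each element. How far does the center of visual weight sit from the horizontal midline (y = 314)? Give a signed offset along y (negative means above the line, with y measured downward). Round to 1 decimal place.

Taking area as weight: tracklist 90·226 = 20340, graphic mark 103·255 = 26265, title type 216·221 = 47736. Sum 94341.
y-moment: 20340·538 + 26265·459 + 47736·93 = 27438003; centroid 27438003/94341 ≈ 290.84.
Against y = 314, that's 290.84 − 314 = -23.16.

≈ -23.2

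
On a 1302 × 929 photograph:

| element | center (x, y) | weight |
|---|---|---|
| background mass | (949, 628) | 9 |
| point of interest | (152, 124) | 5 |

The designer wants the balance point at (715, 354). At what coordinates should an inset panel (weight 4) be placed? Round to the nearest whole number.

(892, 25)

With the inset panel, Σw becomes 9 + 5 + 4 = 18.
x: target moment 18×715 = 12870; current 9·949 + 5·152 = 9301; the inset panel supplies 3569, so x = 3569/4 ≈ 892.25.
y: target moment 18×354 = 6372; current 9·628 + 5·124 = 6272; the inset panel supplies 100, so y = 100/4 ≈ 25.00.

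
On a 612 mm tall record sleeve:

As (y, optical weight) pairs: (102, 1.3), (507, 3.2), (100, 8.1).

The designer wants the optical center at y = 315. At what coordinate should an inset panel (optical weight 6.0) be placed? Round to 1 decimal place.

y ≈ 549.0

New total weight: (1.3 + 3.2 + 8.1) + 6.0 = 18.6.
Along y: (2565.0 + 6.0·y) / 18.6 = 315 (existing moment 1.3·102 + 3.2·507 + 8.1·100 = 2565.0) ⇒ y = (5859.0 − 2565.0) / 6.0 ≈ 549.00.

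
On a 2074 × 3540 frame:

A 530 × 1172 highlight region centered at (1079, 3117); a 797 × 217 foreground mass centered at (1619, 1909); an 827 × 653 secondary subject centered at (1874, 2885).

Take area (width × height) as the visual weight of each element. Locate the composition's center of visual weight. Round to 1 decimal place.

Areas → weights: highlight region 530·1172 = 621160, foreground mass 797·217 = 172949, secondary subject 827·653 = 540031; Σw = 1334140.
x-moment: 621160·1079 + 172949·1619 + 540031·1874 = 1962254165; centroid 1962254165/1334140 ≈ 1470.80.
y-moment: 621160·3117 + 172949·1909 + 540031·2885 = 3824304796; centroid 3824304796/1334140 ≈ 2866.49.

(1470.8, 2866.5)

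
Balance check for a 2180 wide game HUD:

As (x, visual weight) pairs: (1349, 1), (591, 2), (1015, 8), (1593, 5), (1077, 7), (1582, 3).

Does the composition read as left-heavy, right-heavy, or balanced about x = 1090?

Total weight = 1 + 2 + 8 + 5 + 7 + 3 = 26.
Σw·x = 30901; x̄ = 30901/26 ≈ 1188.50.
1188.5 vs midline 1090 → right-heavy.

right-heavy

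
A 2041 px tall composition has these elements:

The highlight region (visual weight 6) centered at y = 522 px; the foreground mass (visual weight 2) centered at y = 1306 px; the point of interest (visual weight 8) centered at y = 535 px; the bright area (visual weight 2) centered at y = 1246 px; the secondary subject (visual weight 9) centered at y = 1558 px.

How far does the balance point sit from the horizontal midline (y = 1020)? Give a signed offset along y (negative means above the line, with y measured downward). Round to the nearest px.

≈ -37 px

Weights sum to 6 + 2 + 8 + 2 + 9 = 27.
y-moment: 6·522 + 2·1306 + 8·535 + 2·1246 + 9·1558 = 26538; centroid 26538/27 ≈ 982.89.
Difference: 982.89 − 1020 ≈ -37.11.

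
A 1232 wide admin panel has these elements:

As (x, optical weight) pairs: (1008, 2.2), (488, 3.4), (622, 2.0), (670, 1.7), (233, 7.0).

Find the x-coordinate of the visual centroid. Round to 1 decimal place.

Total weight = 2.2 + 3.4 + 2.0 + 1.7 + 7.0 = 16.3.
Σw·x = 2.2·1008 + 3.4·488 + 2.0·622 + 1.7·670 + 7.0·233 = 7890.8, so x̄ = 7890.8/16.3 ≈ 484.10.

x ≈ 484.1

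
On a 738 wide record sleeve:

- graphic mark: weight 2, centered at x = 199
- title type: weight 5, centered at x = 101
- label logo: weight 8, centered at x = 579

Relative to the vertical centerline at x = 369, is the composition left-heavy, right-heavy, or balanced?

balanced

Σw = 2 + 5 + 8 = 15.
Σw·x = 2·199 + 5·101 + 8·579 = 5535, so x̄ = 5535/15 ≈ 369.00.
That equals the midline 369 — balanced.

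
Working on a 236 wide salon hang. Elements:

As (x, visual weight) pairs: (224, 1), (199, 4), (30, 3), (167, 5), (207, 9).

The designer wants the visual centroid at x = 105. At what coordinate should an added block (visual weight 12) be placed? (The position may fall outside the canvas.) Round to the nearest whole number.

x ≈ -20

With the added block, Σw becomes 1 + 4 + 3 + 5 + 9 + 12 = 34.
x: need Σw·x = 34·105 = 3570. Existing = 1·224 + 4·199 + 3·30 + 5·167 + 9·207 = 3808. Remainder -238 / 12 ≈ -19.83.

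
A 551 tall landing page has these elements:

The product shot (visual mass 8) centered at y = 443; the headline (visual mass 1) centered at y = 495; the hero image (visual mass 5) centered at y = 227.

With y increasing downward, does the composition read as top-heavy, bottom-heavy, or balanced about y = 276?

Total weight = 8 + 1 + 5 = 14.
Σw·y = 8·443 + 1·495 + 5·227 = 5174, so ȳ = 5174/14 ≈ 369.57.
Since 369.6 is below (larger y than) 276, the composition reads bottom-heavy.

bottom-heavy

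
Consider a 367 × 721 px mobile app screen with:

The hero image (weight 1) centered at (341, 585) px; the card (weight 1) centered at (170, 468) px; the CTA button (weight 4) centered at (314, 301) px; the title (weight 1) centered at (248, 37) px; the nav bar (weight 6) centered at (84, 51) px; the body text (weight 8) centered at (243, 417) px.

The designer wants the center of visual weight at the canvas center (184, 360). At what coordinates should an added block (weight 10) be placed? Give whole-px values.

(124, 522)

New total weight: (1 + 1 + 4 + 1 + 6 + 8) + 10 = 31.
Along x: (4463 + 10·x) / 31 = 184 (existing moment 1·341 + 1·170 + 4·314 + 1·248 + 6·84 + 8·243 = 4463) ⇒ x = (5704 − 4463) / 10 ≈ 124.10.
Along y: (5936 + 10·y) / 31 = 360 (existing moment 1·585 + 1·468 + 4·301 + 1·37 + 6·51 + 8·417 = 5936) ⇒ y = (11160 − 5936) / 10 ≈ 522.40.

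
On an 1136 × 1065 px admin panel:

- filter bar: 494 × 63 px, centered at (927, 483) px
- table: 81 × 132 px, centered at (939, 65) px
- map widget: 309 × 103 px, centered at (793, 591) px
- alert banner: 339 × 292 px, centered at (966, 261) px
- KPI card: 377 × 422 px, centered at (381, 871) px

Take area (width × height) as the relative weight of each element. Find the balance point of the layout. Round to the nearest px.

(664, 600)

Areas: filter bar 494·63 = 31122, table 81·132 = 10692, map widget 309·103 = 31827, alert banner 339·292 = 98988, KPI card 377·422 = 159094. Total weight = 331723.
x: (31122·927 + 10692·939 + 31827·793 + 98988·966 + 159094·381) / 331723 = 220365915 / 331723 ≈ 664.31
y: (31122·483 + 10692·65 + 31827·591 + 98988·261 + 159094·871) / 331723 = 198943405 / 331723 ≈ 599.73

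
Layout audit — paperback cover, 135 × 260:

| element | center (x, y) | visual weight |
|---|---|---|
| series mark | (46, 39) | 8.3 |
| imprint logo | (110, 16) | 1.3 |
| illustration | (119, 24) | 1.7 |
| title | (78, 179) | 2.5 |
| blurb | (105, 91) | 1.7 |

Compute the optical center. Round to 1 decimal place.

Total weight = 8.3 + 1.3 + 1.7 + 2.5 + 1.7 = 15.5.
x-moment: 8.3·46 + 1.3·110 + 1.7·119 + 2.5·78 + 1.7·105 = 1100.6; centroid 1100.6/15.5 ≈ 71.01.
y-moment: 8.3·39 + 1.3·16 + 1.7·24 + 2.5·179 + 1.7·91 = 987.5; centroid 987.5/15.5 ≈ 63.71.

(71.0, 63.7)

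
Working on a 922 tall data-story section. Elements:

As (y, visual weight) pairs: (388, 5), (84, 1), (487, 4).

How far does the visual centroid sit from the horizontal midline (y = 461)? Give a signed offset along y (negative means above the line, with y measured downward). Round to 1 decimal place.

≈ -63.8

Σw = 5 + 1 + 4 = 10.
y-moment: 5·388 + 1·84 + 4·487 = 3972; centroid 3972/10 ≈ 397.20.
Offset from y = 461: 397.20 − 461 ≈ -63.80.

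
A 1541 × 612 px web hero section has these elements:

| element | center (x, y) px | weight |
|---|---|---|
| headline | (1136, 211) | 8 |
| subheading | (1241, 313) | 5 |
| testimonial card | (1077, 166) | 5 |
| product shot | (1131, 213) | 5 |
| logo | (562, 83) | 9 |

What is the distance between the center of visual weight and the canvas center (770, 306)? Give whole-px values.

≈ 244 px

Total weight = 8 + 5 + 5 + 5 + 9 = 32.
Σw·x = 8·1136 + 5·1241 + 5·1077 + 5·1131 + 9·562 = 31391, so x̄ = 31391/32 ≈ 980.97.
Σw·y = 8·211 + 5·313 + 5·166 + 5·213 + 9·83 = 5895, so ȳ = 5895/32 ≈ 184.22.
From (770, 306): dx = 210.97, dy = -121.78, so the distance is √(dx²+dy²) ≈ 243.59.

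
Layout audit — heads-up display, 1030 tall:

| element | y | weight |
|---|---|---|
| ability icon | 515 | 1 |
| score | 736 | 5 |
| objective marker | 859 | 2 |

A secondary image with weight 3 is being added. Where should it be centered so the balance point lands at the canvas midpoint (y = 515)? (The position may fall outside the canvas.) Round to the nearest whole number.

New total weight: (1 + 5 + 2) + 3 = 11.
Along y: (5913 + 3·y) / 11 = 515 (existing moment 1·515 + 5·736 + 2·859 = 5913) ⇒ y = (5665 − 5913) / 3 ≈ -82.67.

y ≈ -83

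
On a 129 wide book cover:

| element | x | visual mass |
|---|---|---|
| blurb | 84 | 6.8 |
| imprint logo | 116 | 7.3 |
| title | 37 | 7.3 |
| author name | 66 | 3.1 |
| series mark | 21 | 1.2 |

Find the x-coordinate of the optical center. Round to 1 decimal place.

Total weight = 6.8 + 7.3 + 7.3 + 3.1 + 1.2 = 25.7.
x-moment: 6.8·84 + 7.3·116 + 7.3·37 + 3.1·66 + 1.2·21 = 1917.9; centroid 1917.9/25.7 ≈ 74.63.

x ≈ 74.6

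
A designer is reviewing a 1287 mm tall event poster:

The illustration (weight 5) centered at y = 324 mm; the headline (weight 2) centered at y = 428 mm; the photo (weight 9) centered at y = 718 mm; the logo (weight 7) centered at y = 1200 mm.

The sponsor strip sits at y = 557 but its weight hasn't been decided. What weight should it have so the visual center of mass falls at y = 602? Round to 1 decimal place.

w ≈ 77.6

Fixed elements: Σw = 5 + 2 + 9 + 7 = 23, Σw·y = 5·324 + 2·428 + 9·718 + 7·1200 = 17338.
For the centroid to hit 602: (17338 + w·557) / (23 + w) = 602.
So w = (602·23 − 17338)/(557 − 602) = -3492/-45 ≈ 77.60.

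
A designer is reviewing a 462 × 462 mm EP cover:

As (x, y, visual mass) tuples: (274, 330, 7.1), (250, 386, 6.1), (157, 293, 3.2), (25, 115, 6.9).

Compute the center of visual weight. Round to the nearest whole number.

(178, 276)

Weights sum to 7.1 + 6.1 + 3.2 + 6.9 = 23.3.
x-moment: 7.1·274 + 6.1·250 + 3.2·157 + 6.9·25 = 4145.3; centroid 4145.3/23.3 ≈ 177.91.
y-moment: 7.1·330 + 6.1·386 + 3.2·293 + 6.9·115 = 6428.7; centroid 6428.7/23.3 ≈ 275.91.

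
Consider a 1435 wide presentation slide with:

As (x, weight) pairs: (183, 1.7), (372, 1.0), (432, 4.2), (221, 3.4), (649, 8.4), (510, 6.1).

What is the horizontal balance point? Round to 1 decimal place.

Σw = 1.7 + 1.0 + 4.2 + 3.4 + 8.4 + 6.1 = 24.8.
x-moment: 1.7·183 + 1.0·372 + 4.2·432 + 3.4·221 + 8.4·649 + 6.1·510 = 11811.5; centroid 11811.5/24.8 ≈ 476.27.

x ≈ 476.3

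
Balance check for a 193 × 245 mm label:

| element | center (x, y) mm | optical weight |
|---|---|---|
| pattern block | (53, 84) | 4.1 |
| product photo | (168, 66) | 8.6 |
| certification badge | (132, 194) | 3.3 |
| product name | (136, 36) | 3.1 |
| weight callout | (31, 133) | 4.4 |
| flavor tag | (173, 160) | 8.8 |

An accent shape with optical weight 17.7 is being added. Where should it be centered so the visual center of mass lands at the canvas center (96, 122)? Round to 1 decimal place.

(35.1, 138.0)

With the accent shape, Σw becomes 4.1 + 8.6 + 3.3 + 3.1 + 4.4 + 8.8 + 17.7 = 50.0.
Along x: (4178.1 + 17.7·x) / 50.0 = 96 (existing moment 4.1·53 + 8.6·168 + 3.3·132 + 3.1·136 + 4.4·31 + 8.8·173 = 4178.1) ⇒ x = (4800.0 − 4178.1) / 17.7 ≈ 35.14.
Along y: (3657.0 + 17.7·y) / 50.0 = 122 (existing moment 4.1·84 + 8.6·66 + 3.3·194 + 3.1·36 + 4.4·133 + 8.8·160 = 3657.0) ⇒ y = (6100.0 − 3657.0) / 17.7 ≈ 138.02.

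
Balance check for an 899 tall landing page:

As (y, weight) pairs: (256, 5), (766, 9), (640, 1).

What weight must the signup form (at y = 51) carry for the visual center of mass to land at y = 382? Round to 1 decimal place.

Known weights sum to 5 + 9 + 1 = 15; their moment is 5·256 + 9·766 + 1·640 = 8814.
For the centroid to hit 382: (8814 + w·51) / (15 + w) = 382.
So w = (382·15 − 8814)/(51 − 382) = -3084/-331 ≈ 9.32.

w ≈ 9.3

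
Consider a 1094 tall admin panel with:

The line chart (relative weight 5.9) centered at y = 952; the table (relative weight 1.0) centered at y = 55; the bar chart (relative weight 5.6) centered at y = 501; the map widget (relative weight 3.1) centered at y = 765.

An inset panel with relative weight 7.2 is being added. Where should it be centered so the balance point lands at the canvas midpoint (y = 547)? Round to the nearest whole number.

New total weight: (5.9 + 1.0 + 5.6 + 3.1) + 7.2 = 22.8.
y: target moment 22.8×547 = 12471.6; current 5.9·952 + 1.0·55 + 5.6·501 + 3.1·765 = 10848.9; the inset panel supplies 1622.7, so y = 1622.7/7.2 ≈ 225.38.

y ≈ 225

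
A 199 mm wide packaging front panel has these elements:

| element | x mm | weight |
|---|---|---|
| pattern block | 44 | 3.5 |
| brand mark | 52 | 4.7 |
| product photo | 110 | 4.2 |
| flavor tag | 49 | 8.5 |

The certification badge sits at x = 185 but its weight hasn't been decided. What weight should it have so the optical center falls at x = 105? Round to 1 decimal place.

Fixed elements: Σw = 3.5 + 4.7 + 4.2 + 8.5 = 20.9, Σw·x = 3.5·44 + 4.7·52 + 4.2·110 + 8.5·49 = 1276.9.
Set Σw·x/Σw = 105: (1276.9 + 185w) = 105·(20.9 + w).
So w = (105·20.9 − 1276.9)/(185 − 105) = 917.6/80 ≈ 11.47.

w ≈ 11.5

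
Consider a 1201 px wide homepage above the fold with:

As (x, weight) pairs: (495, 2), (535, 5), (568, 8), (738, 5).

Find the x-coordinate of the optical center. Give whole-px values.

x ≈ 595

Total weight = 2 + 5 + 8 + 5 = 20.
x-moment: 2·495 + 5·535 + 8·568 + 5·738 = 11899; centroid 11899/20 ≈ 594.95.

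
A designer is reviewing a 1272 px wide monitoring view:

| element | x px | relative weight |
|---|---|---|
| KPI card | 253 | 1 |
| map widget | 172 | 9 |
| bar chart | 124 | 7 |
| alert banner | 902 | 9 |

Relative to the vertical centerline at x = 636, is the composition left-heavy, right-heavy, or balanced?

Weights sum to 1 + 9 + 7 + 9 = 26.
x-moment: 1·253 + 9·172 + 7·124 + 9·902 = 10787; centroid 10787/26 ≈ 414.88.
414.9 lies left of the midline 636, so the layout is left-heavy.

left-heavy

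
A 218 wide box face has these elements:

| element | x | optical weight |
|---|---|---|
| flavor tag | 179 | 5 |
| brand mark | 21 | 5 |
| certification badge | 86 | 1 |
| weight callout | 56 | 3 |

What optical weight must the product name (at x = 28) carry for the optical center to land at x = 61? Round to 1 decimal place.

w ≈ 12.1

Existing Σw = 14 (5 + 5 + 1 + 3); existing moment 5·179 + 5·21 + 1·86 + 3·56 = 1254.
Set Σw·x/Σw = 61: (1254 + 28w) = 61·(14 + w).
So w = (61·14 − 1254)/(28 − 61) = -400/-33 ≈ 12.12.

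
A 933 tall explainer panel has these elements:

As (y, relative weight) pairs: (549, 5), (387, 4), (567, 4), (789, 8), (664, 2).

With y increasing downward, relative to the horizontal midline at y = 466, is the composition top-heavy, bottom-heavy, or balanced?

Σw = 5 + 4 + 4 + 8 + 2 = 23.
y: (5·549 + 4·387 + 4·567 + 8·789 + 2·664) / 23 = 14201 / 23 ≈ 617.43
Since 617.4 is below (larger y than) 466, the composition reads bottom-heavy.

bottom-heavy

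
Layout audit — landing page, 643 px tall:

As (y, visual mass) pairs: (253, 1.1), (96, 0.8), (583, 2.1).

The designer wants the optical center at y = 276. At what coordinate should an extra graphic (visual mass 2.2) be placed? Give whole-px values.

y ≈ 60

New total weight: (1.1 + 0.8 + 2.1) + 2.2 = 6.2.
y: target moment 6.2×276 = 1711.2; current 1.1·253 + 0.8·96 + 2.1·583 = 1579.4; the extra graphic supplies 131.8, so y = 131.8/2.2 ≈ 59.91.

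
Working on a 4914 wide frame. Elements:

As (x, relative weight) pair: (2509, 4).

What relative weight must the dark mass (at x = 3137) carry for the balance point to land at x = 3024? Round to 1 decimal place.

Known: weight 4 with moment 4·2509 = 10036.
Balance at x = 3024 requires (10036 + w·3137) / (4 + w) = 3024.
Rearranging, w·(3137 − 3024) = 3024·4 − 10036 = 2060, so w ≈ 2060/113 = 18.23.

w ≈ 18.2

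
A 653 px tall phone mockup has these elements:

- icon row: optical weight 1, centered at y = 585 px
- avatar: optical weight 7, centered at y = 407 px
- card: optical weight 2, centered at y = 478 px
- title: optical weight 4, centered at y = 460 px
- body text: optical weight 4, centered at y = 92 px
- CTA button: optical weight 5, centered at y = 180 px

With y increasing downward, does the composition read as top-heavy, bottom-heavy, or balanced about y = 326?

Total weight = 1 + 7 + 2 + 4 + 4 + 5 = 23.
Σw·y = 7498; ȳ = 7498/23 ≈ 326.00.
The centroid 326.00 matches the midline at 326, so the layout is balanced.

balanced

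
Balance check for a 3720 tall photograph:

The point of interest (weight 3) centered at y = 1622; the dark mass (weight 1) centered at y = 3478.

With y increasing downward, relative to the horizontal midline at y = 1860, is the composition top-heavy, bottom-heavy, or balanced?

bottom-heavy

Σw = 3 + 1 = 4.
y-moment: 3·1622 + 1·3478 = 8344; centroid 8344/4 ≈ 2086.00.
Since 2086.0 is below (larger y than) 1860, the composition reads bottom-heavy.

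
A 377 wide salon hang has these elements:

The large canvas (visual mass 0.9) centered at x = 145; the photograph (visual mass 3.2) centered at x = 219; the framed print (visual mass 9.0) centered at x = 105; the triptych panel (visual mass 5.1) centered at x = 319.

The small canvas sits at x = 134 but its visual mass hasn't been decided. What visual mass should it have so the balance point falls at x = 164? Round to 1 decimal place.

Existing Σw = 18.2 (0.9 + 3.2 + 9.0 + 5.1); existing moment 0.9·145 + 3.2·219 + 9.0·105 + 5.1·319 = 3403.2.
Set Σw·x/Σw = 164: (3403.2 + 134w) = 164·(18.2 + w).
So w = (164·18.2 − 3403.2)/(134 − 164) = -418.4/-30 ≈ 13.95.

w ≈ 13.9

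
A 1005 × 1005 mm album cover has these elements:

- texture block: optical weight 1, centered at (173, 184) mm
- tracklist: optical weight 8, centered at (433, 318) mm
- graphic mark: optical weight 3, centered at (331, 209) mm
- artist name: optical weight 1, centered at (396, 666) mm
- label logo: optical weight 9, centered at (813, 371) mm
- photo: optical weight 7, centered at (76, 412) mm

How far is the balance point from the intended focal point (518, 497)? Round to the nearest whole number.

Total weight = 1 + 8 + 3 + 1 + 9 + 7 = 29.
Σw·x = 12875; x̄ = 12875/29 ≈ 443.97.
Σw·y = 10244; ȳ = 10244/29 ≈ 353.24.
From (518, 497): dx = -74.03, dy = -143.76, so the distance is √(dx²+dy²) ≈ 161.70.

≈ 162 mm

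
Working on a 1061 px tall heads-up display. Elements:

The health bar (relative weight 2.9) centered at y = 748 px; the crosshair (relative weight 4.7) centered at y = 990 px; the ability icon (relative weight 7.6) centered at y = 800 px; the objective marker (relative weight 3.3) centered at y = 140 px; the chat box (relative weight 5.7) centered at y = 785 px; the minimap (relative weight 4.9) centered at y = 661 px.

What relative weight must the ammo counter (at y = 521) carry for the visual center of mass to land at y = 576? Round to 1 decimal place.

Known weights sum to 2.9 + 4.7 + 7.6 + 3.3 + 5.7 + 4.9 = 29.1; their moment is 2.9·748 + 4.7·990 + 7.6·800 + 3.3·140 + 5.7·785 + 4.9·661 = 21077.6.
For the centroid to hit 576: (21077.6 + w·521) / (29.1 + w) = 576.
Solving: w = (576·29.1 − 21077.6) / (521 − 576) = -4316.0 / -55 ≈ 78.47.

w ≈ 78.5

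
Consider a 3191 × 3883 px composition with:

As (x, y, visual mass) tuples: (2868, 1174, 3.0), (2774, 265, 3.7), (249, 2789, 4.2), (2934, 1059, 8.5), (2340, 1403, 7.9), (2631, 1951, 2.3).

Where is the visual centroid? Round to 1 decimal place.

Total weight = 3.0 + 3.7 + 4.2 + 8.5 + 7.9 + 2.3 = 29.6.
x-moment: 3.0·2868 + 3.7·2774 + 4.2·249 + 8.5·2934 + 7.9·2340 + 2.3·2631 = 69389.9; centroid 69389.9/29.6 ≈ 2344.25.
y-moment: 3.0·1174 + 3.7·265 + 4.2·2789 + 8.5·1059 + 7.9·1403 + 2.3·1951 = 40788.8; centroid 40788.8/29.6 ≈ 1378.00.

(2344.3, 1378.0)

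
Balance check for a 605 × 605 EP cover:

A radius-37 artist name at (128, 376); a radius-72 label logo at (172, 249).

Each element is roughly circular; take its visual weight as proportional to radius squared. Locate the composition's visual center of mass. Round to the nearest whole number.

Weights ∝ r²: artist name 37² = 1369, label logo 72² = 5184; Σw = 6553.
x: (1369·128 + 5184·172) / 6553 = 1066880 / 6553 ≈ 162.81
y: (1369·376 + 5184·249) / 6553 = 1805560 / 6553 ≈ 275.53

(163, 276)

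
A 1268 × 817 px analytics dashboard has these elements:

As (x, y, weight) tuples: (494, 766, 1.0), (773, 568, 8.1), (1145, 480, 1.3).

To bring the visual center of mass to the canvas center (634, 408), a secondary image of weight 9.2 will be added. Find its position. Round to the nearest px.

With the secondary image, Σw becomes 1.0 + 8.1 + 1.3 + 9.2 = 19.6.
Along x: (8243.8 + 9.2·x) / 19.6 = 634 (existing moment 1.0·494 + 8.1·773 + 1.3·1145 = 8243.8) ⇒ x = (12426.4 − 8243.8) / 9.2 ≈ 454.63.
Along y: (5990.8 + 9.2·y) / 19.6 = 408 (existing moment 1.0·766 + 8.1·568 + 1.3·480 = 5990.8) ⇒ y = (7996.8 − 5990.8) / 9.2 ≈ 218.04.

(455, 218)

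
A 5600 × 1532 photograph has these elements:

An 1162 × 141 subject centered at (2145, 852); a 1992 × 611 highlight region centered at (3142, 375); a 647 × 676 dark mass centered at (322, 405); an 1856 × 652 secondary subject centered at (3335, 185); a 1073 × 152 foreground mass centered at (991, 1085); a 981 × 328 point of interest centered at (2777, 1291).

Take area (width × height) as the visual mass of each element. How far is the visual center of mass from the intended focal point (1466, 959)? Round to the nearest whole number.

Taking area as weight: subject 1162·141 = 163842, highlight region 1992·611 = 1217112, dark mass 647·676 = 437372, secondary subject 1856·652 = 1210112, foreground mass 1073·152 = 163096, point of interest 981·328 = 321768. Sum 3513302.
Σw·x = 9407342170; x̄ = 9407342170/3513302 ≈ 2677.64.
Σw·y = 1589378412; ȳ = 1589378412/3513302 ≈ 452.39.
Relative to (1466, 959): Δ = (1211.64, -506.61); |Δ| = √(1211.64² + -506.61²) ≈ 1313.28.

≈ 1313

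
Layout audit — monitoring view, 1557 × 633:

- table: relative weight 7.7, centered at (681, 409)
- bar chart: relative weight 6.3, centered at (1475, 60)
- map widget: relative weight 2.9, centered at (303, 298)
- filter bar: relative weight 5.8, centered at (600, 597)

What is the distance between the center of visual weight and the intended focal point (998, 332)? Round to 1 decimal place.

≈ 166.2

Σw = 7.7 + 6.3 + 2.9 + 5.8 = 22.7.
x-moment: 7.7·681 + 6.3·1475 + 2.9·303 + 5.8·600 = 18894.9; centroid 18894.9/22.7 ≈ 832.37.
y-moment: 7.7·409 + 6.3·60 + 2.9·298 + 5.8·597 = 7854.1; centroid 7854.1/22.7 ≈ 346.00.
From (998, 332): dx = -165.63, dy = 14.00, so the distance is √(dx²+dy²) ≈ 166.22.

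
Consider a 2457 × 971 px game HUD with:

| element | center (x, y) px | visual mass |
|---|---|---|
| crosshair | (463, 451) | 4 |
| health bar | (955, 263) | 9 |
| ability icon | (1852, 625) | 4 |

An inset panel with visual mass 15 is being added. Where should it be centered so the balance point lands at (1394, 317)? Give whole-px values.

(1784, 232)

New total weight: (4 + 9 + 4) + 15 = 32.
x: need Σw·x = 32·1394 = 44608. Existing = 4·463 + 9·955 + 4·1852 = 17855. Remainder 26753 / 15 ≈ 1783.53.
y: need Σw·y = 32·317 = 10144. Existing = 4·451 + 9·263 + 4·625 = 6671. Remainder 3473 / 15 ≈ 231.53.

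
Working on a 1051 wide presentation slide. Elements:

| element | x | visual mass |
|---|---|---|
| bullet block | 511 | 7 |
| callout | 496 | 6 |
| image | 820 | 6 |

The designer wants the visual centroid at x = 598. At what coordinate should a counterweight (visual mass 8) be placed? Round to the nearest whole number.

x ≈ 584

With the counterweight, Σw becomes 7 + 6 + 6 + 8 = 27.
x: target moment 27×598 = 16146; current 7·511 + 6·496 + 6·820 = 11473; the counterweight supplies 4673, so x = 4673/8 ≈ 584.12.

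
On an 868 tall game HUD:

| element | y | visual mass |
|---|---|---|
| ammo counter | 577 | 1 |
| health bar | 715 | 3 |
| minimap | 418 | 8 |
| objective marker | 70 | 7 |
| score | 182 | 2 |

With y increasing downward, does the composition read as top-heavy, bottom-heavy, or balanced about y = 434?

Total weight = 1 + 3 + 8 + 7 + 2 = 21.
Σw·y = 1·577 + 3·715 + 8·418 + 7·70 + 2·182 = 6920, so ȳ = 6920/21 ≈ 329.52.
329.5 vs midline 434 → top-heavy.

top-heavy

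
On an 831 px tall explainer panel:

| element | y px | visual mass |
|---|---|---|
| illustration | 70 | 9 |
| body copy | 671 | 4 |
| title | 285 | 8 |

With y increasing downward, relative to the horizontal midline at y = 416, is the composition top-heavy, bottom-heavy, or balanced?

Σw = 9 + 4 + 8 = 21.
y: (9·70 + 4·671 + 8·285) / 21 = 5594 / 21 ≈ 266.38
266.4 lies above (smaller y than) the midline 416, so the layout is top-heavy.

top-heavy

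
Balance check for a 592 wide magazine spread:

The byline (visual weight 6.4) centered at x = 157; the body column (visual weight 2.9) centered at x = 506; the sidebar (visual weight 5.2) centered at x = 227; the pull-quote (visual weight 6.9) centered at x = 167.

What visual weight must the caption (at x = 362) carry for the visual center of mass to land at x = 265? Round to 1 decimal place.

w ≈ 8.9

Existing Σw = 21.4 (6.4 + 2.9 + 5.2 + 6.9); existing moment 6.4·157 + 2.9·506 + 5.2·227 + 6.9·167 = 4804.9.
Balance at x = 265 requires (4804.9 + w·362) / (21.4 + w) = 265.
Rearranging, w·(362 − 265) = 265·21.4 − 4804.9 = 866.1, so w ≈ 866.1/97 = 8.93.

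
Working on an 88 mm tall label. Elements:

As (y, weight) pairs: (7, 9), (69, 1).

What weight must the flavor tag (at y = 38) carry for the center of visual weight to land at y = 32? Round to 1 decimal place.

Fixed elements: Σw = 9 + 1 = 10, Σw·y = 9·7 + 1·69 = 132.
Balance at y = 32 requires (132 + w·38) / (10 + w) = 32.
Rearranging, w·(38 − 32) = 32·10 − 132 = 188, so w ≈ 188/6 = 31.33.

w ≈ 31.3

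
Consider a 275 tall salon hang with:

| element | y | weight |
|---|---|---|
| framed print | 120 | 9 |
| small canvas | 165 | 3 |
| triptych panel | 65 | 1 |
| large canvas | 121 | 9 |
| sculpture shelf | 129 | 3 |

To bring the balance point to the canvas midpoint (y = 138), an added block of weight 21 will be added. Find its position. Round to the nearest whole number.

After adding the added block, total weight = 9 + 3 + 1 + 9 + 3 + 21 = 46.
y: need Σw·y = 46·138 = 6348. Existing = 9·120 + 3·165 + 1·65 + 9·121 + 3·129 = 3116. Remainder 3232 / 21 ≈ 153.90.

y ≈ 154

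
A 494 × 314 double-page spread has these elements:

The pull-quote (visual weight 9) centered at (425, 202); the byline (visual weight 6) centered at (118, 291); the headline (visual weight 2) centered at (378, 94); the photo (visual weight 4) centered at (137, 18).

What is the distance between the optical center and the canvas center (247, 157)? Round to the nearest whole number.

≈ 40

Σw = 9 + 6 + 2 + 4 = 21.
Σw·x = 9·425 + 6·118 + 2·378 + 4·137 = 5837, so x̄ = 5837/21 ≈ 277.95.
Σw·y = 9·202 + 6·291 + 2·94 + 4·18 = 3824, so ȳ = 3824/21 ≈ 182.10.
Offset from (247, 157): Δx ≈ 30.95, Δy ≈ 25.10; distance = √(Δx² + Δy²) ≈ 39.85.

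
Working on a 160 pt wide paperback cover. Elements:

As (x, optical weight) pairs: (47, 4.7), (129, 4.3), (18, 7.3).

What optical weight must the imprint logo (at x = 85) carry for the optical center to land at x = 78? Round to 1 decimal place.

w ≈ 52.1

Known weights sum to 4.7 + 4.3 + 7.3 = 16.3; their moment is 4.7·47 + 4.3·129 + 7.3·18 = 907.0.
Set Σw·x/Σw = 78: (907.0 + 85w) = 78·(16.3 + w).
Rearranging, w·(85 − 78) = 78·16.3 − 907.0 = 364.4, so w ≈ 364.4/7 = 52.06.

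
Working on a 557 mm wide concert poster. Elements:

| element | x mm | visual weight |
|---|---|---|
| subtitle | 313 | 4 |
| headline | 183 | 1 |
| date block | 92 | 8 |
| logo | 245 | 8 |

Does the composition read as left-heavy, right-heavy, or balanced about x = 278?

Σw = 4 + 1 + 8 + 8 = 21.
Σw·x = 4·313 + 1·183 + 8·92 + 8·245 = 4131, so x̄ = 4131/21 ≈ 196.71.
Since 196.7 is left of 278, the composition reads left-heavy.

left-heavy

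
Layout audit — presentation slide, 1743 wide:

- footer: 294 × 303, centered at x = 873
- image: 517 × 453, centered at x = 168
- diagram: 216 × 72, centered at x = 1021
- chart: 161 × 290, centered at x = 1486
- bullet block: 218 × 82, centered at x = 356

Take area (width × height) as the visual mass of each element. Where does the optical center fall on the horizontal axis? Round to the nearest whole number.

x ≈ 517

Taking area as weight: footer 294·303 = 89082, image 517·453 = 234201, diagram 216·72 = 15552, chart 161·290 = 46690, bullet block 218·82 = 17876. Sum 403401.
Σw·x = 89082·873 + 234201·168 + 15552·1021 + 46690·1486 + 17876·356 = 208738142, so x̄ = 208738142/403401 ≈ 517.45.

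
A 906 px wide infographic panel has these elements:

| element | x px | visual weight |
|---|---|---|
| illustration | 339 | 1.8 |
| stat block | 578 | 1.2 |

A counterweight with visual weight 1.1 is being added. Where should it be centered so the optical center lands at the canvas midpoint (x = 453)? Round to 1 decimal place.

x ≈ 503.2

After adding the counterweight, total weight = 1.8 + 1.2 + 1.1 = 4.1.
x: target moment 4.1×453 = 1857.3; current 1.8·339 + 1.2·578 = 1303.8; the counterweight supplies 553.5, so x = 553.5/1.1 ≈ 503.18.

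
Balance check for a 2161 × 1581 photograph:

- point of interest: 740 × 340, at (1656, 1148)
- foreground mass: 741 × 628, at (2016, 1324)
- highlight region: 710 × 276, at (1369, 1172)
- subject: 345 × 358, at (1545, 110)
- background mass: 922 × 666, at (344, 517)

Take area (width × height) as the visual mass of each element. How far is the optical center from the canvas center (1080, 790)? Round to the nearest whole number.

Areas: point of interest 740·340 = 251600, foreground mass 741·628 = 465348, highlight region 710·276 = 195960, subject 345·358 = 123510, background mass 922·666 = 614052. Total weight = 1650470.
x: (251600·1656 + 465348·2016 + 195960·1369 + 123510·1545 + 614052·344) / 1650470 = 2025117246 / 1650470 ≈ 1226.99
y: (251600·1148 + 465348·1324 + 195960·1172 + 123510·110 + 614052·517) / 1650470 = 1465673656 / 1650470 ≈ 888.03
Relative to (1080, 790): Δ = (146.99, 98.03); |Δ| = √(146.99² + 98.03²) ≈ 176.69.

≈ 177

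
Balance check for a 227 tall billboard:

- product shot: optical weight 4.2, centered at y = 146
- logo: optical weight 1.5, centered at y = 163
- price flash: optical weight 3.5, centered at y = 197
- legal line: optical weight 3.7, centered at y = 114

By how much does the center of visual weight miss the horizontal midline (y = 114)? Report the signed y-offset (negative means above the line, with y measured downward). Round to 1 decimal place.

≈ 38.6

Weights sum to 4.2 + 1.5 + 3.5 + 3.7 = 12.9.
Σw·y = 4.2·146 + 1.5·163 + 3.5·197 + 3.7·114 = 1969.0, so ȳ = 1969.0/12.9 ≈ 152.64.
Against y = 114, that's 152.64 − 114 = 38.64.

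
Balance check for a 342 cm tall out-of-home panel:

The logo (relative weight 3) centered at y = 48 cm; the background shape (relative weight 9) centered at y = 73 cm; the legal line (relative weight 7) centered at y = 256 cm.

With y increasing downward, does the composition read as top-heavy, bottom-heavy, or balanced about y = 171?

top-heavy

Σw = 3 + 9 + 7 = 19.
Σw·y = 3·48 + 9·73 + 7·256 = 2593, so ȳ = 2593/19 ≈ 136.47.
136.5 vs midline 171 → top-heavy.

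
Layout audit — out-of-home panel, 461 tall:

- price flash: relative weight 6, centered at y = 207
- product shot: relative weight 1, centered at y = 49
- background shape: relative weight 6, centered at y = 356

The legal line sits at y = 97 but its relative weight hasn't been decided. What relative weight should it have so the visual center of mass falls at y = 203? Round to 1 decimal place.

Known weights sum to 6 + 1 + 6 = 13; their moment is 6·207 + 1·49 + 6·356 = 3427.
For the centroid to hit 203: (3427 + w·97) / (13 + w) = 203.
So w = (203·13 − 3427)/(97 − 203) = -788/-106 ≈ 7.43.

w ≈ 7.4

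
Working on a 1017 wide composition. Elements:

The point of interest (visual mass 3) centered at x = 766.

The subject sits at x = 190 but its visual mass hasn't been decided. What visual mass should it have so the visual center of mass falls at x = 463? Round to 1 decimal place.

The single fixed element contributes weight 3, moment 3·766 = 2298.
Set Σw·x/Σw = 463: (2298 + 190w) = 463·(3 + w).
So w = (463·3 − 2298)/(190 − 463) = -909/-273 ≈ 3.33.

w ≈ 3.3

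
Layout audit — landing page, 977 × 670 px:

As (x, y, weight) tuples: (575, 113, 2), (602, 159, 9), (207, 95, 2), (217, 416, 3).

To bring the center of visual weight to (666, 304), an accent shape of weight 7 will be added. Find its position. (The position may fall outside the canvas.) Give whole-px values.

After adding the accent shape, total weight = 2 + 9 + 2 + 3 + 7 = 23.
x: target moment 23×666 = 15318; current 2·575 + 9·602 + 2·207 + 3·217 = 7633; the accent shape supplies 7685, so x = 7685/7 ≈ 1097.86.
y: target moment 23×304 = 6992; current 2·113 + 9·159 + 2·95 + 3·416 = 3095; the accent shape supplies 3897, so y = 3897/7 ≈ 556.71.

(1098, 557)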